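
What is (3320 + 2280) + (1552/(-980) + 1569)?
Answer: 1756017/245 ≈ 7167.4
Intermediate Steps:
(3320 + 2280) + (1552/(-980) + 1569) = 5600 + (1552*(-1/980) + 1569) = 5600 + (-388/245 + 1569) = 5600 + 384017/245 = 1756017/245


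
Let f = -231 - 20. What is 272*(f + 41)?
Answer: -57120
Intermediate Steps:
f = -251
272*(f + 41) = 272*(-251 + 41) = 272*(-210) = -57120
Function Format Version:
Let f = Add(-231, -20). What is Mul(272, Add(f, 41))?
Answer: -57120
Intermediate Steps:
f = -251
Mul(272, Add(f, 41)) = Mul(272, Add(-251, 41)) = Mul(272, -210) = -57120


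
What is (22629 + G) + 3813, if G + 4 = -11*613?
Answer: 19695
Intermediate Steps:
G = -6747 (G = -4 - 11*613 = -4 - 6743 = -6747)
(22629 + G) + 3813 = (22629 - 6747) + 3813 = 15882 + 3813 = 19695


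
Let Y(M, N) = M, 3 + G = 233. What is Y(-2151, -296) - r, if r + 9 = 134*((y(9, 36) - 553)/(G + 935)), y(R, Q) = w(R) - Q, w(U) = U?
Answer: -483542/233 ≈ -2075.3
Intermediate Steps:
G = 230 (G = -3 + 233 = 230)
y(R, Q) = R - Q
r = -17641/233 (r = -9 + 134*(((9 - 1*36) - 553)/(230 + 935)) = -9 + 134*(((9 - 36) - 553)/1165) = -9 + 134*((-27 - 553)*(1/1165)) = -9 + 134*(-580*1/1165) = -9 + 134*(-116/233) = -9 - 15544/233 = -17641/233 ≈ -75.712)
Y(-2151, -296) - r = -2151 - 1*(-17641/233) = -2151 + 17641/233 = -483542/233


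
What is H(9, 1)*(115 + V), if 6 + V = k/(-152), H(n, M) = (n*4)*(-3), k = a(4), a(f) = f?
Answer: -223614/19 ≈ -11769.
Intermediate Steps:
k = 4
H(n, M) = -12*n (H(n, M) = (4*n)*(-3) = -12*n)
V = -229/38 (V = -6 + 4/(-152) = -6 + 4*(-1/152) = -6 - 1/38 = -229/38 ≈ -6.0263)
H(9, 1)*(115 + V) = (-12*9)*(115 - 229/38) = -108*4141/38 = -223614/19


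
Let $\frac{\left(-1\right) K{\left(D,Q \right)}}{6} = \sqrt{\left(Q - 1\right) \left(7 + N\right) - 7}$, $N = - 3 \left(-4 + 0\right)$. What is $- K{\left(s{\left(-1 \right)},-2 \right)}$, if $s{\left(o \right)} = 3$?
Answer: $48 i \approx 48.0 i$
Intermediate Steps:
$N = 12$ ($N = \left(-3\right) \left(-4\right) = 12$)
$K{\left(D,Q \right)} = - 6 \sqrt{-26 + 19 Q}$ ($K{\left(D,Q \right)} = - 6 \sqrt{\left(Q - 1\right) \left(7 + 12\right) - 7} = - 6 \sqrt{\left(-1 + Q\right) 19 - 7} = - 6 \sqrt{\left(-19 + 19 Q\right) - 7} = - 6 \sqrt{-26 + 19 Q}$)
$- K{\left(s{\left(-1 \right)},-2 \right)} = - \left(-6\right) \sqrt{-26 + 19 \left(-2\right)} = - \left(-6\right) \sqrt{-26 - 38} = - \left(-6\right) \sqrt{-64} = - \left(-6\right) 8 i = - \left(-48\right) i = 48 i$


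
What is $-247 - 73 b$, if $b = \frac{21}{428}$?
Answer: $- \frac{107249}{428} \approx -250.58$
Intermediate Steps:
$b = \frac{21}{428}$ ($b = 21 \cdot \frac{1}{428} = \frac{21}{428} \approx 0.049065$)
$-247 - 73 b = -247 - \frac{1533}{428} = - \frac{107249}{428}$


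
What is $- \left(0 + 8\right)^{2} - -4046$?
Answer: $3982$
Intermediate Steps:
$- \left(0 + 8\right)^{2} - -4046 = - 8^{2} + 4046 = \left(-1\right) 64 + 4046 = -64 + 4046 = 3982$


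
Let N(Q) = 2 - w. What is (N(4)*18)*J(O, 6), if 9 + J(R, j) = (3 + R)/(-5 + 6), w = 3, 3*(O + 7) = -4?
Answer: 258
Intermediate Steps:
O = -25/3 (O = -7 + (⅓)*(-4) = -7 - 4/3 = -25/3 ≈ -8.3333)
J(R, j) = -6 + R (J(R, j) = -9 + (3 + R)/(-5 + 6) = -9 + (3 + R)/1 = -9 + (3 + R)*1 = -9 + (3 + R) = -6 + R)
N(Q) = -1 (N(Q) = 2 - 1*3 = 2 - 3 = -1)
(N(4)*18)*J(O, 6) = (-1*18)*(-6 - 25/3) = -18*(-43/3) = 258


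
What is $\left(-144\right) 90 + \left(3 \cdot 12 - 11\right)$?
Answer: $-12935$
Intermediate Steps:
$\left(-144\right) 90 + \left(3 \cdot 12 - 11\right) = -12960 + \left(36 - 11\right) = -12960 + 25 = -12935$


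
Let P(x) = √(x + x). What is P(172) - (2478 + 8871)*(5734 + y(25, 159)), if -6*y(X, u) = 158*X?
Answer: -57603741 + 2*√86 ≈ -5.7604e+7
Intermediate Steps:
y(X, u) = -79*X/3
P(x) = √2*√x (P(x) = √(2*x) = √2*√x)
P(172) - (2478 + 8871)*(5734 + y(25, 159)) = √2*√172 - (2478 + 8871)*(5734 - 79/3*25) = √2*(2*√43) - 11349*(5734 - 1975/3) = 2*√86 - 11349*15227/3 = 2*√86 - 1*57603741 = 2*√86 - 57603741 = -57603741 + 2*√86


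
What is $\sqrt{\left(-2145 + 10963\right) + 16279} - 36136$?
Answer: $-36136 + \sqrt{25097} \approx -35978.0$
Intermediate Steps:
$\sqrt{\left(-2145 + 10963\right) + 16279} - 36136 = \sqrt{8818 + 16279} - 36136 = \sqrt{25097} - 36136 = -36136 + \sqrt{25097}$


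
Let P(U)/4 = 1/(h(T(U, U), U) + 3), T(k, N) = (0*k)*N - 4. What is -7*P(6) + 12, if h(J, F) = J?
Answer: 40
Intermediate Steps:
T(k, N) = -4 (T(k, N) = 0*N - 4 = 0 - 4 = -4)
P(U) = -4 (P(U) = 4/(-4 + 3) = 4/(-1) = 4*(-1) = -4)
-7*P(6) + 12 = -7*(-4) + 12 = 28 + 12 = 40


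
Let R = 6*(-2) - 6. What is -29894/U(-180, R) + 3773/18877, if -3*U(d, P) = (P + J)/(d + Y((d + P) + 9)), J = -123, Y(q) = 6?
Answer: 98189949943/887219 ≈ 1.1067e+5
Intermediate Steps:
R = -18 (R = -12 - 6 = -18)
U(d, P) = -(-123 + P)/(3*(6 + d)) (U(d, P) = -(P - 123)/(3*(d + 6)) = -(-123 + P)/(3*(6 + d)))
-29894/U(-180, R) + 3773/18877 = -29894*3*(6 - 180)/(123 - 1*(-18)) + 3773/18877 = -29894*(-522/(123 + 18)) + 3773*(1/18877) = -29894/((1/3)*(-1/174)*141) + 3773/18877 = -29894/(-47/174) + 3773/18877 = -29894*(-174/47) + 3773/18877 = 5201556/47 + 3773/18877 = 98189949943/887219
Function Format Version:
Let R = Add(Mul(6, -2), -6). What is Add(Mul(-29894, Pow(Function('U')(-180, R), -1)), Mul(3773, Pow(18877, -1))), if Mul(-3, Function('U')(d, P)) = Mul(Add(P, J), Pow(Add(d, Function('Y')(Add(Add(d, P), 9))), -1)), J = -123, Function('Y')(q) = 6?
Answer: Rational(98189949943, 887219) ≈ 1.1067e+5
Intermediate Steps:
R = -18 (R = Add(-12, -6) = -18)
Function('U')(d, P) = Mul(Rational(-1, 3), Pow(Add(6, d), -1), Add(-123, P)) (Function('U')(d, P) = Mul(Rational(-1, 3), Mul(Add(P, -123), Pow(Add(d, 6), -1))) = Mul(Rational(-1, 3), Mul(Add(-123, P), Pow(Add(6, d), -1))) = Mul(Rational(-1, 3), Mul(Pow(Add(6, d), -1), Add(-123, P))) = Mul(Rational(-1, 3), Pow(Add(6, d), -1), Add(-123, P)))
Add(Mul(-29894, Pow(Function('U')(-180, R), -1)), Mul(3773, Pow(18877, -1))) = Add(Mul(-29894, Pow(Mul(Rational(1, 3), Pow(Add(6, -180), -1), Add(123, Mul(-1, -18))), -1)), Mul(3773, Pow(18877, -1))) = Add(Mul(-29894, Pow(Mul(Rational(1, 3), Pow(-174, -1), Add(123, 18)), -1)), Mul(3773, Rational(1, 18877))) = Add(Mul(-29894, Pow(Mul(Rational(1, 3), Rational(-1, 174), 141), -1)), Rational(3773, 18877)) = Add(Mul(-29894, Pow(Rational(-47, 174), -1)), Rational(3773, 18877)) = Add(Mul(-29894, Rational(-174, 47)), Rational(3773, 18877)) = Add(Rational(5201556, 47), Rational(3773, 18877)) = Rational(98189949943, 887219)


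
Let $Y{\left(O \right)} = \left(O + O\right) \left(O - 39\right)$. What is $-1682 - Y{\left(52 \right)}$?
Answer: $-3034$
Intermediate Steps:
$Y{\left(O \right)} = 2 O \left(-39 + O\right)$
$-1682 - Y{\left(52 \right)} = -1682 - 2 \cdot 52 \left(-39 + 52\right) = -1682 - 2 \cdot 52 \cdot 13 = -1682 - 1352 = -3034$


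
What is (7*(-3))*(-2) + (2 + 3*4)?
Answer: 56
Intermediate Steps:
(7*(-3))*(-2) + (2 + 3*4) = -21*(-2) + (2 + 12) = 42 + 14 = 56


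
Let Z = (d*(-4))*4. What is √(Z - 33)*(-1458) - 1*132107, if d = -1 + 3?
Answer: -132107 - 1458*I*√65 ≈ -1.3211e+5 - 11755.0*I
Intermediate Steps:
d = 2
Z = -32 (Z = (2*(-4))*4 = -8*4 = -32)
√(Z - 33)*(-1458) - 1*132107 = √(-32 - 33)*(-1458) - 1*132107 = √(-65)*(-1458) - 132107 = (I*√65)*(-1458) - 132107 = -1458*I*√65 - 132107 = -132107 - 1458*I*√65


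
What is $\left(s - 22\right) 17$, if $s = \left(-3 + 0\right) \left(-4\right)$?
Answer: $-170$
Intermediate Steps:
$s = 12$ ($s = \left(-3\right) \left(-4\right) = 12$)
$\left(s - 22\right) 17 = \left(12 - 22\right) 17 = \left(-10\right) 17 = -170$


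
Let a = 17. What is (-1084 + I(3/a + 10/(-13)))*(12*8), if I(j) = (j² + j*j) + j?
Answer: -5082074208/48841 ≈ -1.0405e+5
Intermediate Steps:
I(j) = j + 2*j² (I(j) = (j² + j²) + j = 2*j² + j = j + 2*j²)
(-1084 + I(3/a + 10/(-13)))*(12*8) = (-1084 + (3/17 + 10/(-13))*(1 + 2*(3/17 + 10/(-13))))*(12*8) = (-1084 + (3*(1/17) + 10*(-1/13))*(1 + 2*(3*(1/17) + 10*(-1/13))))*96 = (-1084 + (3/17 - 10/13)*(1 + 2*(3/17 - 10/13)))*96 = (-1084 - 131*(1 + 2*(-131/221))/221)*96 = (-1084 - 131*(1 - 262/221)/221)*96 = (-1084 - 131/221*(-41/221))*96 = (-1084 + 5371/48841)*96 = -52938273/48841*96 = -5082074208/48841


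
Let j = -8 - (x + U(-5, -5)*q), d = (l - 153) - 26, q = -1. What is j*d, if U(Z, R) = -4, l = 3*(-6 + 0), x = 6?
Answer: 3546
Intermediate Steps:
l = -18 (l = 3*(-6) = -18)
d = -197 (d = (-18 - 153) - 26 = -171 - 26 = -197)
j = -18 (j = -8 - (6 - 4*(-1)) = -8 - (6 + 4) = -8 - 1*10 = -8 - 10 = -18)
j*d = -18*(-197) = 3546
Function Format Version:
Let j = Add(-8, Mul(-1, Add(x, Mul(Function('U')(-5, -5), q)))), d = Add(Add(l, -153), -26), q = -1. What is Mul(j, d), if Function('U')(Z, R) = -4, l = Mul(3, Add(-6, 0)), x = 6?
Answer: 3546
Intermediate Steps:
l = -18 (l = Mul(3, -6) = -18)
d = -197 (d = Add(Add(-18, -153), -26) = Add(-171, -26) = -197)
j = -18 (j = Add(-8, Mul(-1, Add(6, Mul(-4, -1)))) = Add(-8, Mul(-1, Add(6, 4))) = Add(-8, Mul(-1, 10)) = Add(-8, -10) = -18)
Mul(j, d) = Mul(-18, -197) = 3546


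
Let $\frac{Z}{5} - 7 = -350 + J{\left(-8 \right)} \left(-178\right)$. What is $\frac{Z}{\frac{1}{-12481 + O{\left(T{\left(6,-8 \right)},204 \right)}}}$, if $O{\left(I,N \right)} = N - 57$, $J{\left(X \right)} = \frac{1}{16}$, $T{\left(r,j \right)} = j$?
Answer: $\frac{87355555}{4} \approx 2.1839 \cdot 10^{7}$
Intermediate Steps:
$J{\left(X \right)} = \frac{1}{16}$
$O{\left(I,N \right)} = -57 + N$
$Z = - \frac{14165}{8}$ ($Z = 35 + 5 \left(-350 + \frac{1}{16} \left(-178\right)\right) = 35 + 5 \left(-350 - \frac{89}{8}\right) = 35 + 5 \left(- \frac{2889}{8}\right) = 35 - \frac{14445}{8} = - \frac{14165}{8} \approx -1770.6$)
$\frac{Z}{\frac{1}{-12481 + O{\left(T{\left(6,-8 \right)},204 \right)}}} = - \frac{14165}{8 \frac{1}{-12481 + \left(-57 + 204\right)}} = - \frac{14165}{8 \frac{1}{-12481 + 147}} = - \frac{14165}{8 \frac{1}{-12334}} = - \frac{14165}{8 \left(- \frac{1}{12334}\right)} = \left(- \frac{14165}{8}\right) \left(-12334\right) = \frac{87355555}{4}$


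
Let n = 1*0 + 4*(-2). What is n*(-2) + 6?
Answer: 22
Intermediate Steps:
n = -8 (n = 0 - 8 = -8)
n*(-2) + 6 = -8*(-2) + 6 = 16 + 6 = 22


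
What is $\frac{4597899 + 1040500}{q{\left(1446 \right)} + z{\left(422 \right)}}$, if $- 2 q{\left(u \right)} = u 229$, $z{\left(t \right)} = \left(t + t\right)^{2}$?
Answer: $\frac{5638399}{546769} \approx 10.312$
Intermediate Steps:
$z{\left(t \right)} = 4 t^{2}$ ($z{\left(t \right)} = \left(2 t\right)^{2} = 4 t^{2}$)
$q{\left(u \right)} = - \frac{229 u}{2}$ ($q{\left(u \right)} = - \frac{u 229}{2} = - \frac{229 u}{2}$)
$\frac{4597899 + 1040500}{q{\left(1446 \right)} + z{\left(422 \right)}} = \frac{4597899 + 1040500}{\left(- \frac{229}{2}\right) 1446 + 4 \cdot 422^{2}} = \frac{5638399}{-165567 + 4 \cdot 178084} = \frac{5638399}{-165567 + 712336} = \frac{5638399}{546769}$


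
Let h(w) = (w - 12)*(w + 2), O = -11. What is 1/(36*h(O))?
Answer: 1/7452 ≈ 0.00013419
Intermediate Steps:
h(w) = (-12 + w)*(2 + w)
1/(36*h(O)) = 1/(36*(-24 + (-11)**2 - 10*(-11))) = 1/(36*(-24 + 121 + 110)) = 1/(36*207) = 1/7452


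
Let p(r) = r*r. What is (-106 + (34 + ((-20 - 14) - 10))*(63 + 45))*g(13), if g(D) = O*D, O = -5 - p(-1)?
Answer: 92508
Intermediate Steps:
p(r) = r²
O = -6 (O = -5 - 1*(-1)² = -5 - 1*1 = -5 - 1 = -6)
g(D) = -6*D
(-106 + (34 + ((-20 - 14) - 10))*(63 + 45))*g(13) = (-106 + (34 + ((-20 - 14) - 10))*(63 + 45))*(-6*13) = (-106 + (34 + (-34 - 10))*108)*(-78) = (-106 + (34 - 44)*108)*(-78) = (-106 - 10*108)*(-78) = (-106 - 1080)*(-78) = -1186*(-78) = 92508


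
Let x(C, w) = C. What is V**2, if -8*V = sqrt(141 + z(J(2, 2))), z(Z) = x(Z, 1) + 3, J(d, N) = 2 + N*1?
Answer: 37/16 ≈ 2.3125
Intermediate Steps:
J(d, N) = 2 + N
z(Z) = 3 + Z (z(Z) = Z + 3 = 3 + Z)
V = -sqrt(37)/4 (V = -sqrt(141 + (3 + (2 + 2)))/8 = -sqrt(141 + (3 + 4))/8 = -sqrt(141 + 7)/8 = -sqrt(37)/4 ≈ -1.5207)
V**2 = (-sqrt(37)/4)**2 = 37/16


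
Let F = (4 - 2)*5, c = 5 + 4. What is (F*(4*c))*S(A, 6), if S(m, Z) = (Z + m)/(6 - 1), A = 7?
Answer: 936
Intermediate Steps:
c = 9
S(m, Z) = Z/5 + m/5 (S(m, Z) = (Z + m)/5 = (Z + m)*(⅕) = Z/5 + m/5)
F = 10 (F = 2*5 = 10)
(F*(4*c))*S(A, 6) = (10*(4*9))*((⅕)*6 + (⅕)*7) = (10*36)*(6/5 + 7/5) = 360*(13/5) = 936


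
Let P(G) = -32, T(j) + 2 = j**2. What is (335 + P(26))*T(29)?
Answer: 254217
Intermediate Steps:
T(j) = -2 + j**2
(335 + P(26))*T(29) = (335 - 32)*(-2 + 29**2) = 303*(-2 + 841) = 303*839 = 254217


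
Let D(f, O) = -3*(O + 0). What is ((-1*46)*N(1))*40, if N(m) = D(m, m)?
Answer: 5520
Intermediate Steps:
D(f, O) = -3*O
N(m) = -3*m
((-1*46)*N(1))*40 = ((-1*46)*(-3*1))*40 = -46*(-3)*40 = 138*40 = 5520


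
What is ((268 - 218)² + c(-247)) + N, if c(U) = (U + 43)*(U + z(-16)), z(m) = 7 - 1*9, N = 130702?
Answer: 183998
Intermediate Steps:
z(m) = -2 (z(m) = 7 - 9 = -2)
c(U) = (-2 + U)*(43 + U) (c(U) = (U + 43)*(U - 2) = (43 + U)*(-2 + U) = (-2 + U)*(43 + U))
((268 - 218)² + c(-247)) + N = ((268 - 218)² + (-86 + (-247)² + 41*(-247))) + 130702 = (50² + (-86 + 61009 - 10127)) + 130702 = (2500 + 50796) + 130702 = 53296 + 130702 = 183998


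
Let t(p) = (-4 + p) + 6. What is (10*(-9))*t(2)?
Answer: -360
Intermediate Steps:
t(p) = 2 + p
(10*(-9))*t(2) = (10*(-9))*(2 + 2) = -90*4 = -360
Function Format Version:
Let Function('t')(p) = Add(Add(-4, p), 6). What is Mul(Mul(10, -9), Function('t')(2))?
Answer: -360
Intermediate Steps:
Function('t')(p) = Add(2, p)
Mul(Mul(10, -9), Function('t')(2)) = Mul(Mul(10, -9), Add(2, 2)) = Mul(-90, 4) = -360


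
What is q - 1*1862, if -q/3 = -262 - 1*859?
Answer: 1501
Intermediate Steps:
q = 3363 (q = -3*(-262 - 1*859) = -3*(-262 - 859) = -3*(-1121) = 3363)
q - 1*1862 = 3363 - 1*1862 = 3363 - 1862 = 1501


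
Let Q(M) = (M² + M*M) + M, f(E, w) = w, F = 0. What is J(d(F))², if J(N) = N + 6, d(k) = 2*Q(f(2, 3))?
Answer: 2304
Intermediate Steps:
Q(M) = M + 2*M² (Q(M) = (M² + M²) + M = 2*M² + M = M + 2*M²)
d(k) = 42 (d(k) = 2*(3*(1 + 2*3)) = 2*(3*(1 + 6)) = 2*(3*7) = 2*21 = 42)
J(N) = 6 + N
J(d(F))² = (6 + 42)² = 48² = 2304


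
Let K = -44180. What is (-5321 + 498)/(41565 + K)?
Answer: 4823/2615 ≈ 1.8444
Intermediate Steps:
(-5321 + 498)/(41565 + K) = (-5321 + 498)/(41565 - 44180) = -4823/(-2615) = -4823*(-1/2615) = 4823/2615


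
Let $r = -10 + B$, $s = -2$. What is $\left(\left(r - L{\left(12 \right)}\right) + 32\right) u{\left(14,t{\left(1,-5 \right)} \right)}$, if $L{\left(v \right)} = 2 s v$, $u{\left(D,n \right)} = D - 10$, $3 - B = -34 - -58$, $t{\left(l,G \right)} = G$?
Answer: $196$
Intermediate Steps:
$B = -21$ ($B = 3 - \left(-34 - -58\right) = 3 - \left(-34 + 58\right) = 3 - 24 = -21$)
$u{\left(D,n \right)} = -10 + D$
$r = -31$ ($r = -10 - 21 = -31$)
$L{\left(v \right)} = - 4 v$ ($L{\left(v \right)} = 2 \left(-2\right) v = - 4 v$)
$\left(\left(r - L{\left(12 \right)}\right) + 32\right) u{\left(14,t{\left(1,-5 \right)} \right)} = \left(\left(-31 - \left(-4\right) 12\right) + 32\right) \left(-10 + 14\right) = \left(\left(-31 - -48\right) + 32\right) 4 = \left(\left(-31 + 48\right) + 32\right) 4 = \left(17 + 32\right) 4 = 49 \cdot 4 = 196$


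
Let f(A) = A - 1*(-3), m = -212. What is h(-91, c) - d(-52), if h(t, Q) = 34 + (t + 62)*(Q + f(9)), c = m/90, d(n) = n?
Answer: -8716/45 ≈ -193.69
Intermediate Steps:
f(A) = 3 + A (f(A) = A + 3 = 3 + A)
c = -106/45 (c = -212/90 = -212*1/90 = -106/45 ≈ -2.3556)
h(t, Q) = 34 + (12 + Q)*(62 + t) (h(t, Q) = 34 + (t + 62)*(Q + (3 + 9)) = 34 + (62 + t)*(Q + 12) = 34 + (62 + t)*(12 + Q) = 34 + (12 + Q)*(62 + t))
h(-91, c) - d(-52) = (778 + 12*(-91) + 62*(-106/45) - 106/45*(-91)) - 1*(-52) = (778 - 1092 - 6572/45 + 9646/45) + 52 = -11056/45 + 52 = -8716/45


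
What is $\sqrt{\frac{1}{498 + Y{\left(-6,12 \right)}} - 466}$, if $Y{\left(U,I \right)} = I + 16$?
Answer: $\frac{3 i \sqrt{14325610}}{526} \approx 21.587 i$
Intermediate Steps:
$Y{\left(U,I \right)} = 16 + I$
$\sqrt{\frac{1}{498 + Y{\left(-6,12 \right)}} - 466} = \sqrt{\frac{1}{498 + \left(16 + 12\right)} - 466} = \sqrt{\frac{1}{498 + 28} - 466} = \sqrt{\frac{1}{526} - 466} = \sqrt{- \frac{245115}{526}} = \frac{3 i \sqrt{14325610}}{526}$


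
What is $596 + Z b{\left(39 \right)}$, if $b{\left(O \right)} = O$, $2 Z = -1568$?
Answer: $-29980$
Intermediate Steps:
$Z = -784$ ($Z = \frac{1}{2} \left(-1568\right) = -784$)
$596 + Z b{\left(39 \right)} = 596 - 30576 = -29980$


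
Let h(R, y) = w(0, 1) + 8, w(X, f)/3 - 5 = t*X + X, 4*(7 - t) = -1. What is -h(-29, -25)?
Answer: -23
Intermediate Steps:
t = 29/4 (t = 7 - ¼*(-1) = 7 + ¼ = 29/4 ≈ 7.2500)
w(X, f) = 15 + 99*X/4 (w(X, f) = 15 + 3*(29*X/4 + X) = 15 + 3*(33*X/4) = 15 + 99*X/4)
h(R, y) = 23 (h(R, y) = (15 + (99/4)*0) + 8 = (15 + 0) + 8 = 15 + 8 = 23)
-h(-29, -25) = -1*23 = -23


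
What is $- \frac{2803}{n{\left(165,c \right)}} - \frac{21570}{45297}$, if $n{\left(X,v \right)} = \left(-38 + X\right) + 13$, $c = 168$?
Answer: $- \frac{8609}{420} \approx -20.498$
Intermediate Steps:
$n{\left(X,v \right)} = -25 + X$
$- \frac{2803}{n{\left(165,c \right)}} - \frac{21570}{45297} = - \frac{2803}{-25 + 165} - \frac{21570}{45297} = - \frac{2803}{140} - \frac{10}{21} = - \frac{8609}{420}$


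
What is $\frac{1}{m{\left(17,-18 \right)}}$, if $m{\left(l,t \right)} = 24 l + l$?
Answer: $\frac{1}{425} \approx 0.0023529$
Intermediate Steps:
$m{\left(l,t \right)} = 25 l$
$\frac{1}{m{\left(17,-18 \right)}} = \frac{1}{25 \cdot 17} = \frac{1}{425}$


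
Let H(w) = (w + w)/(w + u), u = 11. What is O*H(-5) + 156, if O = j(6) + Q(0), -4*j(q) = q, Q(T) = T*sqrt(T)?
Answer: 317/2 ≈ 158.50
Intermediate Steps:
Q(T) = T**(3/2)
j(q) = -q/4
O = -3/2 (O = -1/4*6 + 0**(3/2) = -3/2 + 0 = -3/2 ≈ -1.5000)
H(w) = 2*w/(11 + w) (H(w) = (w + w)/(w + 11) = (2*w)/(11 + w) = 2*w/(11 + w))
O*H(-5) + 156 = -3*(-5)/(11 - 5) + 156 = -3*(-5)/6 + 156 = -3/2*(-5/3) + 156 = 5/2 + 156 = 317/2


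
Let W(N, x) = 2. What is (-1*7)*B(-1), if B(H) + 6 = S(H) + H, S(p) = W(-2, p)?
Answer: 35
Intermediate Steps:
S(p) = 2
B(H) = -4 + H (B(H) = -6 + (2 + H) = -4 + H)
(-1*7)*B(-1) = (-1*7)*(-4 - 1) = -7*(-5) = 35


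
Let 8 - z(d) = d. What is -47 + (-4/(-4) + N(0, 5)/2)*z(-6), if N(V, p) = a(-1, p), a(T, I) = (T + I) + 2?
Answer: 9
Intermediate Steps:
a(T, I) = 2 + I + T (a(T, I) = (I + T) + 2 = 2 + I + T)
N(V, p) = 1 + p (N(V, p) = 2 + p - 1 = 1 + p)
z(d) = 8 - d
-47 + (-4/(-4) + N(0, 5)/2)*z(-6) = -47 + (-4/(-4) + (1 + 5)/2)*(8 - 1*(-6)) = -47 + (-4*(-¼) + 6*(½))*(8 + 6) = -47 + (1 + 3)*14 = -47 + 4*14 = -47 + 56 = 9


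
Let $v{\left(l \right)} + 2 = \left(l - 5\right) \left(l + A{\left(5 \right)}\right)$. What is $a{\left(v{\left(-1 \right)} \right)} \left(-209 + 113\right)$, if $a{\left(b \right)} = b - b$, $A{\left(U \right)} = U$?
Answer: $0$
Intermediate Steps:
$v{\left(l \right)} = -2 + \left(-5 + l\right) \left(5 + l\right)$ ($v{\left(l \right)} = -2 + \left(l - 5\right) \left(l + 5\right) = -2 + \left(-5 + l\right) \left(5 + l\right)$)
$a{\left(b \right)} = 0$
$a{\left(v{\left(-1 \right)} \right)} \left(-209 + 113\right) = 0 \left(-209 + 113\right) = 0 \left(-96\right) = 0$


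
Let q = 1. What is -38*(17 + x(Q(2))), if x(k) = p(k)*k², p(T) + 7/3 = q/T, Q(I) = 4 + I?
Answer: 2318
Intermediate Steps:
p(T) = -7/3 + 1/T
x(k) = k²*(-7/3 + 1/k) (x(k) = (-7/3 + 1/k)*k² = k²*(-7/3 + 1/k))
-38*(17 + x(Q(2))) = -38*(17 + (4 + 2)*(3 - 7*(4 + 2))/3) = -38*(17 + (⅓)*6*(3 - 7*6)) = -38*(17 + (⅓)*6*(3 - 42)) = -38*(17 + (⅓)*6*(-39)) = -38*(17 - 78) = -38*(-61) = 2318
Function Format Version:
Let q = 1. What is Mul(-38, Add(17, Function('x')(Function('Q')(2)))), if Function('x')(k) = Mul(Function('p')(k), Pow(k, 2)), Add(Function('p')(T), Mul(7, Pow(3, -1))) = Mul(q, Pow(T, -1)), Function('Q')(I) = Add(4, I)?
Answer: 2318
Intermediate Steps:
Function('p')(T) = Add(Rational(-7, 3), Pow(T, -1)) (Function('p')(T) = Add(Rational(-7, 3), Mul(1, Pow(T, -1))) = Add(Rational(-7, 3), Pow(T, -1)))
Function('x')(k) = Mul(Pow(k, 2), Add(Rational(-7, 3), Pow(k, -1))) (Function('x')(k) = Mul(Add(Rational(-7, 3), Pow(k, -1)), Pow(k, 2)) = Mul(Pow(k, 2), Add(Rational(-7, 3), Pow(k, -1))))
Mul(-38, Add(17, Function('x')(Function('Q')(2)))) = Mul(-38, Add(17, Mul(Rational(1, 3), Add(4, 2), Add(3, Mul(-7, Add(4, 2)))))) = Mul(-38, Add(17, Mul(Rational(1, 3), 6, Add(3, Mul(-7, 6))))) = Mul(-38, Add(17, Mul(Rational(1, 3), 6, Add(3, -42)))) = Mul(-38, Add(17, Mul(Rational(1, 3), 6, -39))) = Mul(-38, Add(17, -78)) = Mul(-38, -61) = 2318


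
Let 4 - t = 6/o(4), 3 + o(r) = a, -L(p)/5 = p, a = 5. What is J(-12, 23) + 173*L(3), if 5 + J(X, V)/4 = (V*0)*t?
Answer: -2615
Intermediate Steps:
L(p) = -5*p
o(r) = 2 (o(r) = -3 + 5 = 2)
t = 1 (t = 4 - 6/2 = 4 - 1*3 = 4 - 3 = 1)
J(X, V) = -20 (J(X, V) = -20 + 4*((V*0)*1) = -20 + 4*(0*1) = -20 + 4*0 = -20 + 0 = -20)
J(-12, 23) + 173*L(3) = -20 + 173*(-5*3) = -20 + 173*(-15) = -20 - 2595 = -2615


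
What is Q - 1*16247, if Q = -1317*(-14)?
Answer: 2191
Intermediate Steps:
Q = 18438
Q - 1*16247 = 18438 - 1*16247 = 18438 - 16247 = 2191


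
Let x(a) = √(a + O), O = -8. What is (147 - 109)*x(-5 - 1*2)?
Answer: 38*I*√15 ≈ 147.17*I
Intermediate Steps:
x(a) = √(-8 + a) (x(a) = √(a - 8) = √(-8 + a))
(147 - 109)*x(-5 - 1*2) = (147 - 109)*√(-8 + (-5 - 1*2)) = 38*√(-8 + (-5 - 2)) = 38*√(-8 - 7) = 38*√(-15) = 38*(I*√15) = 38*I*√15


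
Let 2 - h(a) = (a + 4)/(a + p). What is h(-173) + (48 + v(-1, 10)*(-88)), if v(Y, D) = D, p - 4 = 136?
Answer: -27559/33 ≈ -835.12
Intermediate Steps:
p = 140 (p = 4 + 136 = 140)
h(a) = 2 - (4 + a)/(140 + a) (h(a) = 2 - (a + 4)/(a + 140) = 2 - (4 + a)/(140 + a))
h(-173) + (48 + v(-1, 10)*(-88)) = (276 - 173)/(140 - 173) + (48 + 10*(-88)) = 103/(-33) + (48 - 880) = -1/33*103 - 832 = -103/33 - 832 = -27559/33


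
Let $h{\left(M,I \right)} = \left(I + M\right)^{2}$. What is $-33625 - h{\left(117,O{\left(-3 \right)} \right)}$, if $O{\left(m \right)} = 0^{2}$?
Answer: $-47314$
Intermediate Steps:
$O{\left(m \right)} = 0$
$-33625 - h{\left(117,O{\left(-3 \right)} \right)} = -33625 - \left(0 + 117\right)^{2} = -33625 - 117^{2} = -33625 - 13689 = -47314$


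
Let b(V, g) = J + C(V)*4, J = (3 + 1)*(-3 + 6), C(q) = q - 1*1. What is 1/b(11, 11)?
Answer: 1/52 ≈ 0.019231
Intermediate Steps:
C(q) = -1 + q (C(q) = q - 1 = -1 + q)
J = 12 (J = 4*3 = 12)
b(V, g) = 8 + 4*V (b(V, g) = 12 + (-1 + V)*4 = 12 + (-4 + 4*V) = 8 + 4*V)
1/b(11, 11) = 1/(8 + 4*11) = 1/(8 + 44) = 1/52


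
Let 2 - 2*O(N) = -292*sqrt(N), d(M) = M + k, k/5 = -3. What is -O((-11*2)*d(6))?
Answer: -1 - 438*sqrt(22) ≈ -2055.4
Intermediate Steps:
k = -15 (k = 5*(-3) = -15)
d(M) = -15 + M (d(M) = M - 15 = -15 + M)
O(N) = 1 + 146*sqrt(N) (O(N) = 1 - (-146)*sqrt(N) = 1 + 146*sqrt(N))
-O((-11*2)*d(6)) = -(1 + 146*sqrt((-11*2)*(-15 + 6))) = -(1 + 146*sqrt(-22*(-9))) = -(1 + 146*sqrt(198)) = -(1 + 146*(3*sqrt(22))) = -(1 + 438*sqrt(22)) = -1 - 438*sqrt(22)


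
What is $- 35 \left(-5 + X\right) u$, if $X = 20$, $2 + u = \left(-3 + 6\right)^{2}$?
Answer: $-3675$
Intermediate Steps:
$u = 7$ ($u = -2 + \left(-3 + 6\right)^{2} = -2 + 3^{2} = -2 + 9 = 7$)
$- 35 \left(-5 + X\right) u = - 35 \left(-5 + 20\right) 7 = \left(-35\right) 15 \cdot 7 = \left(-525\right) 7 = -3675$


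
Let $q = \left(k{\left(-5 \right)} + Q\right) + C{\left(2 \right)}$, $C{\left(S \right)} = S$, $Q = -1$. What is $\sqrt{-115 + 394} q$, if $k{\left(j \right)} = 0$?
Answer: $3 \sqrt{31} \approx 16.703$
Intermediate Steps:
$q = 1$ ($q = \left(0 - 1\right) + 2 = -1 + 2 = 1$)
$\sqrt{-115 + 394} q = \sqrt{-115 + 394} \cdot 1 = \sqrt{279} \cdot 1 = 3 \sqrt{31} \cdot 1 = 3 \sqrt{31}$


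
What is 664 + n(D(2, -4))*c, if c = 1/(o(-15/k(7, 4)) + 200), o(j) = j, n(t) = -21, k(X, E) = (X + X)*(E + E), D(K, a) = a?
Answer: 14861288/22385 ≈ 663.89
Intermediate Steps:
k(X, E) = 4*E*X (k(X, E) = (2*X)*(2*E) = 4*E*X)
c = 112/22385 (c = 1/(-15/(4*4*7) + 200) = 1/(-15/112 + 200) = 1/(22385/112) = 112/22385 ≈ 0.0050033)
664 + n(D(2, -4))*c = 664 - 21*112/22385 = 664 - 2352/22385 = 14861288/22385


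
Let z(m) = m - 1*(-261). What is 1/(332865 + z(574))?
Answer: 1/333700 ≈ 2.9967e-6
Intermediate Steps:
z(m) = 261 + m (z(m) = m + 261 = 261 + m)
1/(332865 + z(574)) = 1/(332865 + (261 + 574)) = 1/(332865 + 835) = 1/333700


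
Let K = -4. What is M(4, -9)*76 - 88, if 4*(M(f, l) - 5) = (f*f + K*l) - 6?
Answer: 1166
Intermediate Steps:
M(f, l) = 7/2 - l + f**2/4 (M(f, l) = 5 + ((f*f - 4*l) - 6)/4 = 5 + ((f**2 - 4*l) - 6)/4 = 5 + (-6 + f**2 - 4*l)/4 = 5 + (-3/2 - l + f**2/4) = 7/2 - l + f**2/4)
M(4, -9)*76 - 88 = (7/2 - 1*(-9) + (1/4)*4**2)*76 - 88 = (7/2 + 9 + (1/4)*16)*76 - 88 = (7/2 + 9 + 4)*76 - 88 = (33/2)*76 - 88 = 1254 - 88 = 1166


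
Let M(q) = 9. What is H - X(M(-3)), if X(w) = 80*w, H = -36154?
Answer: -36874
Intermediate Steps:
H - X(M(-3)) = -36154 - 80*9 = -36154 - 1*720 = -36154 - 720 = -36874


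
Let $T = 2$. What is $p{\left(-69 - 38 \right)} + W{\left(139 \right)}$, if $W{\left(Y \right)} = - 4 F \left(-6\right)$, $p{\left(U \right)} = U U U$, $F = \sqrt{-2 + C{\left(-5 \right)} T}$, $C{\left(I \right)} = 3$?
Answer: $-1224995$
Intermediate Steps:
$F = 2$ ($F = \sqrt{-2 + 3 \cdot 2} = \sqrt{-2 + 6} = \sqrt{4} = 2$)
$p{\left(U \right)} = U^{3}$ ($p{\left(U \right)} = U^{2} U = U^{3}$)
$W{\left(Y \right)} = 48$ ($W{\left(Y \right)} = \left(-4\right) 2 \left(-6\right) = \left(-8\right) \left(-6\right) = 48$)
$p{\left(-69 - 38 \right)} + W{\left(139 \right)} = \left(-69 - 38\right)^{3} + 48 = \left(-107\right)^{3} + 48 = -1225043 + 48 = -1224995$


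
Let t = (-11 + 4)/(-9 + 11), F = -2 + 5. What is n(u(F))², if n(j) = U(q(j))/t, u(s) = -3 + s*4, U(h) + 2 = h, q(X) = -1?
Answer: 36/49 ≈ 0.73469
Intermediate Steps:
U(h) = -2 + h
F = 3
u(s) = -3 + 4*s
t = -7/2 ≈ -3.5000
n(j) = 6/7 (n(j) = (-2 - 1)/(-7/2) = -3*(-2/7) = 6/7)
n(u(F))² = (6/7)² = 36/49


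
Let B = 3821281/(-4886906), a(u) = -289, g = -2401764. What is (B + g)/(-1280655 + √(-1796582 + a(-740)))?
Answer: 5010434077066356525/2671637344041772592 + 11737198723465*I*√1796871/8014912032125317776 ≈ 1.8754 + 0.001963*I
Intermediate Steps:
B = -3821281/4886906 (B = 3821281*(-1/4886906) = -3821281/4886906 ≈ -0.78194)
(B + g)/(-1280655 + √(-1796582 + a(-740))) = (-3821281/4886906 - 2401764)/(-1280655 + √(-1796582 - 289)) = -11737198723465/(4886906*(-1280655 + √(-1796871))) = -11737198723465/(4886906*(-1280655 + I*√1796871))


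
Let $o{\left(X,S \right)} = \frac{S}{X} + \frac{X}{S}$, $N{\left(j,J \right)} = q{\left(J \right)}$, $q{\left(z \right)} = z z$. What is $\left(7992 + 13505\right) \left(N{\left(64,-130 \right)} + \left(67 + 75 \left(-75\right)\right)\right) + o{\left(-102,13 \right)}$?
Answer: $\frac{323303948951}{1326} \approx 2.4382 \cdot 10^{8}$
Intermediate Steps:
$q{\left(z \right)} = z^{2}$
$N{\left(j,J \right)} = J^{2}$
$\left(7992 + 13505\right) \left(N{\left(64,-130 \right)} + \left(67 + 75 \left(-75\right)\right)\right) + o{\left(-102,13 \right)} = \left(7992 + 13505\right) \left(\left(-130\right)^{2} + \left(67 + 75 \left(-75\right)\right)\right) + \left(\frac{13}{-102} - \frac{102}{13}\right) = 21497 \left(16900 + \left(67 - 5625\right)\right) + \left(13 \left(- \frac{1}{102}\right) - \frac{102}{13}\right) = 21497 \left(16900 - 5558\right) - \frac{10573}{1326} = 21497 \cdot 11342 - \frac{10573}{1326} = 243818974 - \frac{10573}{1326} = \frac{323303948951}{1326}$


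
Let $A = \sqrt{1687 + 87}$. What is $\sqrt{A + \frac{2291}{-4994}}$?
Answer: $\frac{\sqrt{-11441254 + 24940036 \sqrt{1774}}}{4994} \approx 6.4545$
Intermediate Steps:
$A = \sqrt{1774} \approx 42.119$
$\sqrt{A + \frac{2291}{-4994}} = \sqrt{\sqrt{1774} + \frac{2291}{-4994}} = \sqrt{\sqrt{1774} + 2291 \left(- \frac{1}{4994}\right)} = \sqrt{\sqrt{1774} - \frac{2291}{4994}} = \sqrt{- \frac{2291}{4994} + \sqrt{1774}}$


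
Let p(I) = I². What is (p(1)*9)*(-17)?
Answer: -153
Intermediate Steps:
(p(1)*9)*(-17) = (1²*9)*(-17) = (1*9)*(-17) = 9*(-17) = -153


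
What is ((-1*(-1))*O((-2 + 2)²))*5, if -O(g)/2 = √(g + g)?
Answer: 0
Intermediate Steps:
O(g) = -2*√2*√g (O(g) = -2*√(g + g) = -2*√2*√g)
((-1*(-1))*O((-2 + 2)²))*5 = ((-1*(-1))*(-2*√2*√((-2 + 2)²)))*5 = (1*(-2*√2*√(0²)))*5 = (1*(-2*√2*√0))*5 = (1*(-2*√2*0))*5 = (1*0)*5 = 0*5 = 0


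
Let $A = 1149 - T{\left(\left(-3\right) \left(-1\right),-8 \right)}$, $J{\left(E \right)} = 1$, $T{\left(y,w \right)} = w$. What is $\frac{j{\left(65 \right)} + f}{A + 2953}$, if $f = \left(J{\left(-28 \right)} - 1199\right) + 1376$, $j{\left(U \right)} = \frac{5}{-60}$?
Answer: $\frac{427}{9864} \approx 0.043289$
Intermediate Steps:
$j{\left(U \right)} = - \frac{1}{12}$ ($j{\left(U \right)} = 5 \left(- \frac{1}{60}\right) = - \frac{1}{12}$)
$f = 178$ ($f = \left(1 - 1199\right) + 1376 = -1198 + 1376 = 178$)
$A = 1157$ ($A = 1149 - -8 = 1149 + 8 = 1157$)
$\frac{j{\left(65 \right)} + f}{A + 2953} = \frac{- \frac{1}{12} + 178}{1157 + 2953} = \frac{2135}{12 \cdot 4110} = \frac{2135}{12} \cdot \frac{1}{4110} = \frac{427}{9864}$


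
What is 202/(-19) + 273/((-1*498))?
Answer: -35261/3154 ≈ -11.180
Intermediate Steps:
202/(-19) + 273/((-1*498)) = 202*(-1/19) + 273/(-498) = -202/19 + 273*(-1/498) = -202/19 - 91/166 = -35261/3154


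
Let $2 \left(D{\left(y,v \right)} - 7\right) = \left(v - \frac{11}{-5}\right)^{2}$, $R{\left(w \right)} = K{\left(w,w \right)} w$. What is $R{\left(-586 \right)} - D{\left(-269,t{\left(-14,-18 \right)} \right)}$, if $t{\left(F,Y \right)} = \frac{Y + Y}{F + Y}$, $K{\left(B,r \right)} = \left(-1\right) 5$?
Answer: $\frac{9335911}{3200} \approx 2917.5$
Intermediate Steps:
$K{\left(B,r \right)} = -5$
$R{\left(w \right)} = - 5 w$
$t{\left(F,Y \right)} = \frac{2 Y}{F + Y}$
$D{\left(y,v \right)} = 7 + \frac{\left(\frac{11}{5} + v\right)^{2}}{2}$ ($D{\left(y,v \right)} = 7 + \frac{\left(v - \frac{11}{-5}\right)^{2}}{2} = 7 + \frac{\left(v - - \frac{11}{5}\right)^{2}}{2} = 7 + \frac{\left(v + \frac{11}{5}\right)^{2}}{2} = 7 + \frac{\left(\frac{11}{5} + v\right)^{2}}{2}$)
$R{\left(-586 \right)} - D{\left(-269,t{\left(-14,-18 \right)} \right)} = \left(-5\right) \left(-586\right) - \left(7 + \frac{\left(11 + 5 \cdot 2 \left(-18\right) \frac{1}{-14 - 18}\right)^{2}}{50}\right) = 2930 - \left(7 + \frac{\left(11 + 5 \cdot 2 \left(-18\right) \frac{1}{-32}\right)^{2}}{50}\right) = 2930 - \left(7 + \frac{\left(11 + 5 \cdot 2 \left(-18\right) \left(- \frac{1}{32}\right)\right)^{2}}{50}\right) = 2930 - \left(7 + \frac{\left(11 + 5 \cdot \frac{9}{8}\right)^{2}}{50}\right) = 2930 - \left(7 + \frac{\left(11 + \frac{45}{8}\right)^{2}}{50}\right) = 2930 - \left(7 + \frac{\left(\frac{133}{8}\right)^{2}}{50}\right) = 2930 - \left(7 + \frac{1}{50} \cdot \frac{17689}{64}\right) = 2930 - \left(7 + \frac{17689}{3200}\right) = 2930 - \frac{40089}{3200} = \frac{9335911}{3200}$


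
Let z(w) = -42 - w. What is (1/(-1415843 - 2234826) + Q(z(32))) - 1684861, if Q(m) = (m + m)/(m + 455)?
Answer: -2343481942484822/1390904889 ≈ -1.6849e+6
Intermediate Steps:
Q(m) = 2*m/(455 + m) (Q(m) = (2*m)/(455 + m) = 2*m/(455 + m))
(1/(-1415843 - 2234826) + Q(z(32))) - 1684861 = (1/(-1415843 - 2234826) + 2*(-42 - 1*32)/(455 + (-42 - 1*32))) - 1684861 = (1/(-3650669) + 2*(-42 - 32)/(455 + (-42 - 32))) - 1684861 = (-1/3650669 + 2*(-74)/(455 - 74)) - 1684861 = (-1/3650669 + 2*(-74)/381) - 1684861 = (-1/3650669 + 2*(-74)*(1/381)) - 1684861 = (-1/3650669 - 148/381) - 1684861 = -540299393/1390904889 - 1684861 = -2343481942484822/1390904889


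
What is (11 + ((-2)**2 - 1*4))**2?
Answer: 121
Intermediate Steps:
(11 + ((-2)**2 - 1*4))**2 = (11 + (4 - 4))**2 = (11 + 0)**2 = 11**2 = 121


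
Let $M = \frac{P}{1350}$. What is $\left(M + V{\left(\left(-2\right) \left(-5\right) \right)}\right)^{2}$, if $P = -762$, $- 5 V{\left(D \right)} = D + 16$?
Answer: $\frac{1682209}{50625} \approx 33.229$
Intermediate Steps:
$V{\left(D \right)} = - \frac{16}{5} - \frac{D}{5}$ ($V{\left(D \right)} = - \frac{D + 16}{5} = - \frac{16 + D}{5} = - \frac{16}{5} - \frac{D}{5}$)
$M = - \frac{127}{225}$ ($M = - \frac{762}{1350} = \left(-762\right) \frac{1}{1350} = - \frac{127}{225} \approx -0.56444$)
$\left(M + V{\left(\left(-2\right) \left(-5\right) \right)}\right)^{2} = \left(- \frac{127}{225} - \left(\frac{16}{5} + \frac{\left(-2\right) \left(-5\right)}{5}\right)\right)^{2} = \left(- \frac{127}{225} - \frac{26}{5}\right)^{2} = \left(- \frac{1297}{225}\right)^{2} = \frac{1682209}{50625}$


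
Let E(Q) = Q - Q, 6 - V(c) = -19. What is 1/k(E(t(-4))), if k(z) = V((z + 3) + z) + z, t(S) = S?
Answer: 1/25 ≈ 0.040000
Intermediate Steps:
V(c) = 25 (V(c) = 6 - 1*(-19) = 6 + 19 = 25)
E(Q) = 0
k(z) = 25 + z
1/k(E(t(-4))) = 1/(25 + 0) = 1/25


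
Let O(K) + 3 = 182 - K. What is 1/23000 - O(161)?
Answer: -413999/23000 ≈ -18.000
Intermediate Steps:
O(K) = 179 - K (O(K) = -3 + (182 - K) = 179 - K)
1/23000 - O(161) = 1/23000 - (179 - 1*161) = 1/23000 - (179 - 161) = 1/23000 - 1*18 = 1/23000 - 18 = -413999/23000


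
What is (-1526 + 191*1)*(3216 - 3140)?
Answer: -101460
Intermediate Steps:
(-1526 + 191*1)*(3216 - 3140) = (-1526 + 191)*76 = -1335*76 = -101460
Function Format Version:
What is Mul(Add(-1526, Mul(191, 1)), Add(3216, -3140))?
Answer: -101460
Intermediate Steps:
Mul(Add(-1526, Mul(191, 1)), Add(3216, -3140)) = Mul(Add(-1526, 191), 76) = Mul(-1335, 76) = -101460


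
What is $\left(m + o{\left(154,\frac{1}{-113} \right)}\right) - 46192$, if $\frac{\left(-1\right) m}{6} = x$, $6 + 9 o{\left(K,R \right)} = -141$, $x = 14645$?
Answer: $- \frac{402235}{3} \approx -1.3408 \cdot 10^{5}$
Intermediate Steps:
$o{\left(K,R \right)} = - \frac{49}{3}$ ($o{\left(K,R \right)} = - \frac{2}{3} + \frac{1}{9} \left(-141\right) = - \frac{2}{3} - \frac{47}{3} = - \frac{49}{3}$)
$m = -87870$ ($m = \left(-6\right) 14645 = -87870$)
$\left(m + o{\left(154,\frac{1}{-113} \right)}\right) - 46192 = \left(-87870 - \frac{49}{3}\right) - 46192 = - \frac{263659}{3} - 46192 = - \frac{402235}{3}$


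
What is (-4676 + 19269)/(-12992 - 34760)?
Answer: -14593/47752 ≈ -0.30560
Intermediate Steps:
(-4676 + 19269)/(-12992 - 34760) = 14593/(-47752) = 14593*(-1/47752) = -14593/47752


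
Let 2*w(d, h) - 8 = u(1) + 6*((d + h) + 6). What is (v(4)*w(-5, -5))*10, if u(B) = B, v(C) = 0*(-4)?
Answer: 0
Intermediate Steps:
v(C) = 0
w(d, h) = 45/2 + 3*d + 3*h (w(d, h) = 4 + (1 + 6*((d + h) + 6))/2 = 4 + (1 + 6*(6 + d + h))/2 = 4 + (1 + (36 + 6*d + 6*h))/2 = 4 + (37 + 6*d + 6*h)/2 = 4 + (37/2 + 3*d + 3*h) = 45/2 + 3*d + 3*h)
(v(4)*w(-5, -5))*10 = (0*(45/2 + 3*(-5) + 3*(-5)))*10 = (0*(45/2 - 15 - 15))*10 = (0*(-15/2))*10 = 0*10 = 0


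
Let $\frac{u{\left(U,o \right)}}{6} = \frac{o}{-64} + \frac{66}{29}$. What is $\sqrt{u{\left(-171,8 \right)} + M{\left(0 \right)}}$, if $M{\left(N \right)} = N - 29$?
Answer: $\frac{i \sqrt{54143}}{58} \approx 4.0118 i$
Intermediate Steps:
$M{\left(N \right)} = -29 + N$ ($M{\left(N \right)} = N - 29 = -29 + N$)
$u{\left(U,o \right)} = \frac{396}{29} - \frac{3 o}{32}$ ($u{\left(U,o \right)} = 6 \left(\frac{o}{-64} + \frac{66}{29}\right) = 6 \left(o \left(- \frac{1}{64}\right) + 66 \cdot \frac{1}{29}\right) = 6 \left(- \frac{o}{64} + \frac{66}{29}\right) = 6 \left(\frac{66}{29} - \frac{o}{64}\right) = \frac{396}{29} - \frac{3 o}{32}$)
$\sqrt{u{\left(-171,8 \right)} + M{\left(0 \right)}} = \sqrt{\left(\frac{396}{29} - \frac{3}{4}\right) + \left(-29 + 0\right)} = \sqrt{\left(\frac{396}{29} - \frac{3}{4}\right) - 29} = \sqrt{\frac{1497}{116} - 29} = \sqrt{- \frac{1867}{116}} = \frac{i \sqrt{54143}}{58}$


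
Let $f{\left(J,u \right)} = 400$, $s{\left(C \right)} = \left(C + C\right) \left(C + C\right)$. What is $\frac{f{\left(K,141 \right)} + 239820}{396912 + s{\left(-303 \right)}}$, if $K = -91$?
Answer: $\frac{60055}{191037} \approx 0.31436$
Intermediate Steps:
$s{\left(C \right)} = 4 C^{2}$ ($s{\left(C \right)} = 2 C 2 C = 4 C^{2}$)
$\frac{f{\left(K,141 \right)} + 239820}{396912 + s{\left(-303 \right)}} = \frac{400 + 239820}{396912 + 4 \left(-303\right)^{2}} = \frac{240220}{396912 + 4 \cdot 91809} = \frac{240220}{396912 + 367236} = \frac{240220}{764148} = 240220 \cdot \frac{1}{764148} = \frac{60055}{191037}$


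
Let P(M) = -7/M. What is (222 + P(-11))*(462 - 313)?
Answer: 364901/11 ≈ 33173.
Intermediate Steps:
(222 + P(-11))*(462 - 313) = (222 - 7/(-11))*(462 - 313) = (222 - 7*(-1/11))*149 = (222 + 7/11)*149 = (2449/11)*149 = 364901/11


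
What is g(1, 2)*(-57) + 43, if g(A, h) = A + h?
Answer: -128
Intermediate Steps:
g(1, 2)*(-57) + 43 = (1 + 2)*(-57) + 43 = 3*(-57) + 43 = -171 + 43 = -128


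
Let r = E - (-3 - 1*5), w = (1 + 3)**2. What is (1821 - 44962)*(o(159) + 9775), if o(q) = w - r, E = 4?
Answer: -421875839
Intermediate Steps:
w = 16 (w = 4**2 = 16)
r = 12 (r = 4 - (-3 - 1*5) = 4 - (-3 - 5) = 4 - 1*(-8) = 4 + 8 = 12)
o(q) = 4 (o(q) = 16 - 1*12 = 16 - 12 = 4)
(1821 - 44962)*(o(159) + 9775) = (1821 - 44962)*(4 + 9775) = -43141*9779 = -421875839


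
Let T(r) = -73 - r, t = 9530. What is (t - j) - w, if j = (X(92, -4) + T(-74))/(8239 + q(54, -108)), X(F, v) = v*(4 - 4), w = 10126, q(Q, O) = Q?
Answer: -4942629/8293 ≈ -596.00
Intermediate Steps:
X(F, v) = 0 (X(F, v) = v*0 = 0)
j = 1/8293 (j = (0 + (-73 - 1*(-74)))/(8239 + 54) = (0 + (-73 + 74))/8293 = (0 + 1)*(1/8293) = 1*(1/8293) = 1/8293 ≈ 0.00012058)
(t - j) - w = (9530 - 1*1/8293) - 1*10126 = (9530 - 1/8293) - 10126 = 79032289/8293 - 10126 = -4942629/8293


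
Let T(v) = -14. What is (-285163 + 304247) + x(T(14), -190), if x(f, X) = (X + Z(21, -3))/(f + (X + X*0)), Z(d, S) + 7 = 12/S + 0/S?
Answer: 1297779/68 ≈ 19085.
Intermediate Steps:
Z(d, S) = -7 + 12/S (Z(d, S) = -7 + (12/S + 0/S) = -7 + (12/S + 0) = -7 + 12/S)
x(f, X) = (-11 + X)/(X + f) (x(f, X) = (X + (-7 + 12/(-3)))/(f + (X + X*0)) = (X + (-7 + 12*(-1/3)))/(f + (X + 0)) = (X + (-7 - 4))/(f + X) = (X - 11)/(X + f) = (-11 + X)/(X + f))
(-285163 + 304247) + x(T(14), -190) = (-285163 + 304247) + (-11 - 190)/(-190 - 14) = 19084 - 201/(-204) = 19084 - 1/204*(-201) = 19084 + 67/68 = 1297779/68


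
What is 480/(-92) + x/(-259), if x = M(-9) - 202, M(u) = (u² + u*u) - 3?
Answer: -30091/5957 ≈ -5.0514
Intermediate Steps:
M(u) = -3 + 2*u² (M(u) = (u² + u²) - 3 = 2*u² - 3 = -3 + 2*u²)
x = -43 (x = (-3 + 2*(-9)²) - 202 = (-3 + 2*81) - 202 = (-3 + 162) - 202 = 159 - 202 = -43)
480/(-92) + x/(-259) = 480/(-92) - 43/(-259) = 480*(-1/92) - 43*(-1/259) = -120/23 + 43/259 = -30091/5957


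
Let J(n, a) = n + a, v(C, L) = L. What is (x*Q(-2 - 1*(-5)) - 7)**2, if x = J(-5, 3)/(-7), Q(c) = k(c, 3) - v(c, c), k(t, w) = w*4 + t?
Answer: 625/49 ≈ 12.755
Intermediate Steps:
k(t, w) = t + 4*w (k(t, w) = 4*w + t = t + 4*w)
J(n, a) = a + n
Q(c) = 12 (Q(c) = (c + 4*3) - c = (c + 12) - c = (12 + c) - c = 12)
x = 2/7 (x = (3 - 5)/(-7) = -2*(-1/7) = 2/7 ≈ 0.28571)
(x*Q(-2 - 1*(-5)) - 7)**2 = ((2/7)*12 - 7)**2 = (24/7 - 7)**2 = (-25/7)**2 = 625/49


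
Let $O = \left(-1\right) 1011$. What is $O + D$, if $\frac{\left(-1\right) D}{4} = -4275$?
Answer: $16089$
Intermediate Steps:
$O = -1011$
$D = 17100$ ($D = \left(-4\right) \left(-4275\right) = 17100$)
$O + D = -1011 + 17100 = 16089$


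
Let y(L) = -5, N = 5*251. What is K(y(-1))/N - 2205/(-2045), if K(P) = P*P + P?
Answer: 112327/102659 ≈ 1.0942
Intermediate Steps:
N = 1255
K(P) = P + P² (K(P) = P² + P = P + P²)
K(y(-1))/N - 2205/(-2045) = -5*(1 - 5)/1255 - 2205/(-2045) = -5*(-4)*(1/1255) - 2205*(-1/2045) = 20*(1/1255) + 441/409 = 4/251 + 441/409 = 112327/102659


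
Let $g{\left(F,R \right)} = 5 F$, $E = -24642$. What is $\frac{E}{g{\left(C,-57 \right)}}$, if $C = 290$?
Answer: $- \frac{12321}{725} \approx -16.994$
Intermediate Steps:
$\frac{E}{g{\left(C,-57 \right)}} = - \frac{24642}{5 \cdot 290} = - \frac{24642}{1450} = \left(-24642\right) \frac{1}{1450} = - \frac{12321}{725}$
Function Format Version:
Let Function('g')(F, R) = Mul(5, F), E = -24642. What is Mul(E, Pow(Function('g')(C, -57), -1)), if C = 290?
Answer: Rational(-12321, 725) ≈ -16.994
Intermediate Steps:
Mul(E, Pow(Function('g')(C, -57), -1)) = Mul(-24642, Pow(Mul(5, 290), -1)) = Mul(-24642, Pow(1450, -1)) = Mul(-24642, Rational(1, 1450)) = Rational(-12321, 725)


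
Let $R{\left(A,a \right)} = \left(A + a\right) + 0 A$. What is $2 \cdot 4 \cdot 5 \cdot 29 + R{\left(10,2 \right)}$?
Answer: $1172$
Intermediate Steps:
$R{\left(A,a \right)} = A + a$ ($R{\left(A,a \right)} = \left(A + a\right) + 0 = A + a$)
$2 \cdot 4 \cdot 5 \cdot 29 + R{\left(10,2 \right)} = 2 \cdot 4 \cdot 5 \cdot 29 + \left(10 + 2\right) = 8 \cdot 5 \cdot 29 + 12 = 40 \cdot 29 + 12 = 1160 + 12 = 1172$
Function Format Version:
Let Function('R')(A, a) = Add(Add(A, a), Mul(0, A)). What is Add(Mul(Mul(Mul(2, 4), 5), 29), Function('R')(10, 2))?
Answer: 1172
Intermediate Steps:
Function('R')(A, a) = Add(A, a) (Function('R')(A, a) = Add(Add(A, a), 0) = Add(A, a))
Add(Mul(Mul(Mul(2, 4), 5), 29), Function('R')(10, 2)) = Add(Mul(Mul(Mul(2, 4), 5), 29), Add(10, 2)) = Add(Mul(Mul(8, 5), 29), 12) = Add(Mul(40, 29), 12) = Add(1160, 12) = 1172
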